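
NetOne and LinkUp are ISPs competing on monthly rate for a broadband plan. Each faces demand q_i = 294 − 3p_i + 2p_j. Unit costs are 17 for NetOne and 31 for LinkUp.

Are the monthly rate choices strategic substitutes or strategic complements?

NetOne's profit: π = (p_{NetOne} − 17)(294 − 3p_{NetOne} + 2p_{LinkUp}).
∂π/∂p_{NetOne} = 345 − 6p_{NetOne} + 2p_{LinkUp} = 0 ⇒ p_{NetOne} = 57.5 + (1/3)p_{LinkUp}.
The best-response slope dp_{NetOne}/dp_{LinkUp} = 1/3 > 0: the reaction function is upward-sloping, so the choices are strategic complements.

strategic complements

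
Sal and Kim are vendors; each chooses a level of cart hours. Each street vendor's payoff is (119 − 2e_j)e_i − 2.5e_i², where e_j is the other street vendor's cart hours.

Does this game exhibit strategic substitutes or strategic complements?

Sal's payoff is (119 − 2e_K)e_S − 2.5e_S².
∂π/∂e_S = 119 − 2e_K − 5e_S = 0, so e_S = 23.8 − 0.4e_K.
The best-response slope de_S/de_K = −0.4 < 0: the reaction function is downward-sloping, so the choices are strategic substitutes.

strategic substitutes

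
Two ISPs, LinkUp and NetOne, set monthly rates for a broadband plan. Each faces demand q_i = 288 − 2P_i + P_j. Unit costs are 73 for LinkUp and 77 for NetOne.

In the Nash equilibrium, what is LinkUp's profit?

10425.68

LinkUp's profit: π = (P_{LinkUp} − 73)(288 − 2P_{LinkUp} + P_{NetOne}).
∂π/∂P_{LinkUp} = 434 − 4P_{LinkUp} + P_{NetOne} = 0 ⇒ P_{LinkUp} = 108.5 + 0.25P_{NetOne}.
Similarly P_{NetOne} = 110.5 + 0.25P_{LinkUp}.
Substituting the second reaction function into the first: P_{LinkUp} = 108.5 + 0.25(110.5 + 0.25P_{LinkUp}), which gives 0.9375P_{LinkUp} = 136.125 ⇒ P_{LinkUp} = 145.2.
Then P_{NetOne} = 110.5 + 0.25·145.2 = 146.8.
q_{LinkUp} = 288 − 2·145.2 + 146.8 = 144.4.
Profit = (145.2 − 73)·144.4 = 10425.68.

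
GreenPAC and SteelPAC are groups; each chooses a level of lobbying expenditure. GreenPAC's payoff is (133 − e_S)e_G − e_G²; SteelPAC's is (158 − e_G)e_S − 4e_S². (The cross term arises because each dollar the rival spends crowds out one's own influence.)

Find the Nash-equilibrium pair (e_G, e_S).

60.4, 12.2

Expanding GreenPAC's payoff: 133e_G − e_Se_G − e_G².
∂π/∂e_G = 133 − e_S − 2e_G = 0, so e_G = 66.5 − 0.5e_S.
Likewise for SteelPAC: e_S = 19.75 − 0.125e_G.
Substituting the second reaction function into the first: e_G = 66.5 − 0.5(19.75 − 0.125e_G), which gives 0.9375e_G = 56.625 ⇒ e_G = 60.4.
Then e_S = 19.75 − 0.125·60.4 = 12.2.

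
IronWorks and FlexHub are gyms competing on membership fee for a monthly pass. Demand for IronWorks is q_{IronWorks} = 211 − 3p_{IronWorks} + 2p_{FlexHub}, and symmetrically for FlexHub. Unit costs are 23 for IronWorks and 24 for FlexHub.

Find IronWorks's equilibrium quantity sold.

141.5625

IronWorks's profit: π = (p_{IronWorks} − 23)(211 − 3p_{IronWorks} + 2p_{FlexHub}).
∂π/∂p_{IronWorks} = 280 − 6p_{IronWorks} + 2p_{FlexHub} = 0 ⇒ p_{IronWorks} = 140/3 + (1/3)p_{FlexHub}.
Similarly p_{FlexHub} = 283/6 + (1/3)p_{IronWorks}.
Plugging p_{FlexHub} into IronWorks's best response: p_{IronWorks} = 140/3 + (1/3)(283/6 + (1/3)p_{IronWorks}) ⇒ (8/9)p_{IronWorks} = 1123/18, so p_{IronWorks} = 70.1875.
Then p_{FlexHub} = 283/6 + (1/3)·70.1875 = 70.5625.
q_{IronWorks} = 211 − 3·70.1875 + 2·70.5625 = 141.5625.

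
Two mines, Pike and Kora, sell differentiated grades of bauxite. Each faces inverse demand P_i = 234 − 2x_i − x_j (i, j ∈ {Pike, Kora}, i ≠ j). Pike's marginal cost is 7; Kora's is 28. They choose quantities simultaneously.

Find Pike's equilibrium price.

100.6

Mine Pike's profit: π = x_{Pike}(234 − 2x_{Pike} − x_{Kora}) − 7x_{Pike}.
∂π/∂x_{Pike} = 227 − 4x_{Pike} − x_{Kora} = 0 ⇒ x_{Pike} = 56.75 − 0.25x_{Kora}.
Similarly x_{Kora} = 51.5 − 0.25x_{Pike}.
Plugging x_{Kora} into Pike's best response: x_{Pike} = 56.75 − 0.25(51.5 − 0.25x_{Pike}) ⇒ 0.9375x_{Pike} = 43.875, so x_{Pike} = 46.8.
Then x_{Kora} = 51.5 − 0.25·46.8 = 39.8.
P_{Pike} = 234 − 2·46.8 − 39.8 = 100.6.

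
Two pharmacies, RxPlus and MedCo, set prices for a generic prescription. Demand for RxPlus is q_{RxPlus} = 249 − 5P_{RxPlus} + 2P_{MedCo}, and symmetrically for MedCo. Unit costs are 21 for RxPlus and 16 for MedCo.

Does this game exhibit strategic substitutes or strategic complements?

strategic complements

RxPlus's profit: π = (P_{RxPlus} − 21)(249 − 5P_{RxPlus} + 2P_{MedCo}).
∂π/∂P_{RxPlus} = 354 − 10P_{RxPlus} + 2P_{MedCo} = 0 ⇒ P_{RxPlus} = 35.4 + 0.2P_{MedCo}.
The best-response slope dP_{RxPlus}/dP_{MedCo} = 0.2 > 0: the reaction function is upward-sloping, so the choices are strategic complements.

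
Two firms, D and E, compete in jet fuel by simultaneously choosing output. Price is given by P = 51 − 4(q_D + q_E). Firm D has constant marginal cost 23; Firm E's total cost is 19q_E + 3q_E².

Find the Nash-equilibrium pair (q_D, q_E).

Firm D's profit: π = q_D(51 − 4(q_D + q_E)) − 23q_D.
∂π/∂q_D = 28 − 8q_D − 4q_E = 0, so q_D = 3.5 − 0.5q_E.
For E: ∂π/∂q_E = 32 − 14q_E − 4q_D = 0 ⇒ q_E = 16/7 − (2/7)q_D.
Plugging q_E into D's best response: q_D = 3.5 − 0.5(16/7 − (2/7)q_D) ⇒ (6/7)q_D = 33/14, so q_D = 2.75.
Then q_E = 16/7 − (2/7)·2.75 = 1.5.

2.75, 1.5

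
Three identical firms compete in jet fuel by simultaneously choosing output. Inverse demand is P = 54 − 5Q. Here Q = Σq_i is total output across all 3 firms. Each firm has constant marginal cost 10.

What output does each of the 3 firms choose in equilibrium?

2.2

A representative firm's profit is π_i = q_i(54 − 5Q) − 10q_i, with Q = q_i + Σ_{j≠i} q_j.
First-order condition: 44 − 10q_i − 5Σ_{j≠i} q_j = 0.
With identical firms, set every q_j = q: then 44 − 10q − 10q = 0, i.e. q = 44/20 = 2.2.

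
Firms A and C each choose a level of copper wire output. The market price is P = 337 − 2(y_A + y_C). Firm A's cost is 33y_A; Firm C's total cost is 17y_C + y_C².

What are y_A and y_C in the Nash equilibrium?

Firm A's profit: π = y_A(337 − 2(y_A + y_C)) − 33y_A.
∂π/∂y_A = 304 − 4y_A − 2y_C = 0, so y_A = 76 − 0.5y_C.
For C: ∂π/∂y_C = 320 − 6y_C − 2y_A = 0 ⇒ y_C = 160/3 − (1/3)y_A.
Plugging y_C into A's best response: y_A = 76 − 0.5(160/3 − (1/3)y_A) ⇒ (5/6)y_A = 148/3, so y_A = 59.2.
Then y_C = 160/3 − (1/3)·59.2 = 33.6.

59.2, 33.6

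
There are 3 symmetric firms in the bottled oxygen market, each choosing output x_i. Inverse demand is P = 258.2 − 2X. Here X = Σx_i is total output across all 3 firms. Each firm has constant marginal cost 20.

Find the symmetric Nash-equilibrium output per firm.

A representative firm's profit is π_i = x_i(258.2 − 2X) − 20x_i, with X = x_i + Σ_{j≠i} x_j.
First-order condition: 238.2 − 4x_i − 2Σ_{j≠i} x_j = 0.
With identical firms, set every x_j = x: then 238.2 − 4x − 4x = 0, i.e. x = 238.2/8 = 29.775.

29.775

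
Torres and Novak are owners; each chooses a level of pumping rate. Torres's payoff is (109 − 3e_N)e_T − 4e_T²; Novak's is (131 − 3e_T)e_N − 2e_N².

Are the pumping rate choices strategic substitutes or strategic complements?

Expanding Torres's payoff: 109e_T − 3e_Ne_T − 4e_T².
∂π/∂e_T = 109 − 3e_N − 8e_T = 0, so e_T = 13.625 − 0.375e_N.
The best-response slope de_T/de_N = −0.375 < 0: the reaction function is downward-sloping, so the choices are strategic substitutes.

strategic substitutes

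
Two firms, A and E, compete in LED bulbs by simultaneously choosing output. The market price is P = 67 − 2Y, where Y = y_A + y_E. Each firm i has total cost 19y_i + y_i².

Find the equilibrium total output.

Firm A's profit: π = y_A(67 − 2(y_A + y_E)) − 19y_A − y_A².
∂π/∂y_A = 48 − 6y_A − 2y_E = 0, so y_A = 8 − (1/3)y_E.
Setting y_A = y_E in the reaction function: y_A = 8 − (1/3)y_A, so y_A = 8 / (4/3) = 6.
Total output: 6 + 6 = 12.

12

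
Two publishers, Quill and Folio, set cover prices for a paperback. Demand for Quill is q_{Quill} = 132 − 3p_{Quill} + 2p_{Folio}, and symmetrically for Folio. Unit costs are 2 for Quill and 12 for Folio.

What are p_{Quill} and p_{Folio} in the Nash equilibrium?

36.375, 40.125

Quill's profit: π = (p_{Quill} − 2)(132 − 3p_{Quill} + 2p_{Folio}).
∂π/∂p_{Quill} = 138 − 6p_{Quill} + 2p_{Folio} = 0 ⇒ p_{Quill} = 23 + (1/3)p_{Folio}.
Similarly p_{Folio} = 28 + (1/3)p_{Quill}.
Plugging p_{Folio} into Quill's best response: p_{Quill} = 23 + (1/3)(28 + (1/3)p_{Quill}) ⇒ (8/9)p_{Quill} = 97/3, so p_{Quill} = 36.375.
Then p_{Folio} = 28 + (1/3)·36.375 = 40.125.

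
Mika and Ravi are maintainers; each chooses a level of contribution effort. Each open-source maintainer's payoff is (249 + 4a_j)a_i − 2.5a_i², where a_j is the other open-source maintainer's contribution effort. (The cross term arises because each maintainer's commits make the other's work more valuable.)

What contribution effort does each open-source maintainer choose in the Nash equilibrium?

Mika's payoff is (249 + 4a_R)a_M − 2.5a_M².
∂π/∂a_M = 249 + 4a_R − 5a_M = 0, so a_M = 49.8 + 0.8a_R.
Setting a_M = a_R in the reaction function: a_M = 49.8 + 0.8a_M, so a_M = 49.8 / 0.2 = 249.

249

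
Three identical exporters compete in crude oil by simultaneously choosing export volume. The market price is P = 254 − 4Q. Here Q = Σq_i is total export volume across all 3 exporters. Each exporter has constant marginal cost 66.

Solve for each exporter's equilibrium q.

A representative exporter's profit is π_i = q_i(254 − 4Q) − 66q_i, with Q = q_i + Σ_{j≠i} q_j.
First-order condition: 188 − 8q_i − 4Σ_{j≠i} q_j = 0.
In a symmetric equilibrium every exporter chooses the same q, so Σ_{j≠i} q_j = 2q. The condition becomes 188 − 16q = 0, giving q = 188/16 = 11.75.

11.75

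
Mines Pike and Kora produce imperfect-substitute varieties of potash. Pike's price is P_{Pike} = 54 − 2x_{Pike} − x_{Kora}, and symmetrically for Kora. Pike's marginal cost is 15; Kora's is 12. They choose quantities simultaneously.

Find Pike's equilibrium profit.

115.52

Mine Pike's profit: π = x_{Pike}(54 − 2x_{Pike} − x_{Kora}) − 15x_{Pike}.
∂π/∂x_{Pike} = 39 − 4x_{Pike} − x_{Kora} = 0 ⇒ x_{Pike} = 9.75 − 0.25x_{Kora}.
Similarly x_{Kora} = 10.5 − 0.25x_{Pike}.
Solving the two reaction functions simultaneously: (1 − (−0.25)(−0.25))x_{Pike} = 9.75 − 0.25·10.5, so 0.9375x_{Pike} = 7.125 and x_{Pike} = 7.6.
Then x_{Kora} = 10.5 − 0.25·7.6 = 8.6.
P_{Pike} = 54 − 2·7.6 − 8.6 = 30.2.
Profit = (30.2 − 15)·7.6 = 115.52.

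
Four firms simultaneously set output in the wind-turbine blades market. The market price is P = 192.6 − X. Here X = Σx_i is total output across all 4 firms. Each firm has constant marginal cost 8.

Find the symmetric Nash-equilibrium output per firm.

36.92

A representative firm's profit is π_i = x_i(192.6 − X) − 8x_i, with X = x_i + Σ_{j≠i} x_j.
First-order condition: 184.6 − 2x_i − Σ_{j≠i} x_j = 0.
In a symmetric equilibrium every firm chooses the same x, so Σ_{j≠i} x_j = 3x. The condition becomes 184.6 − 5x = 0, giving x = 184.6/5 = 36.92.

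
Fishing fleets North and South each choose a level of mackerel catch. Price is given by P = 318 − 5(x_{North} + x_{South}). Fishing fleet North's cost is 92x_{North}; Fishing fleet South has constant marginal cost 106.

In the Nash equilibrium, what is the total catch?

29.2

Fishing fleet North's profit: π = x_{North}(318 − 5(x_{North} + x_{South})) − 92x_{North}.
∂π/∂x_{North} = 226 − 10x_{North} − 5x_{South} = 0, so x_{North} = 22.6 − 0.5x_{South}.
By the same steps for South: x_{South} = 21.2 − 0.5x_{North}.
Solving the two reaction functions simultaneously: (1 − (−0.5)(−0.5))x_{North} = 22.6 − 0.5·21.2, so 0.75x_{North} = 12 and x_{North} = 16.
Then x_{South} = 21.2 − 0.5·16 = 13.2.
Total catch: 16 + 13.2 = 29.2.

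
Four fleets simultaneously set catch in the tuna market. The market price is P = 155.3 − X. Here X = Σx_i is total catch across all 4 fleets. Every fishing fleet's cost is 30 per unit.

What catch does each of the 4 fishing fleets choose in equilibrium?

25.06

A representative fishing fleet's profit is π_i = x_i(155.3 − X) − 30x_i, with X = x_i + Σ_{j≠i} x_j.
First-order condition: 125.3 − 2x_i − Σ_{j≠i} x_j = 0.
In a symmetric equilibrium every fishing fleet chooses the same x, so Σ_{j≠i} x_j = 3x. The condition becomes 125.3 − 5x = 0, giving x = 125.3/5 = 25.06.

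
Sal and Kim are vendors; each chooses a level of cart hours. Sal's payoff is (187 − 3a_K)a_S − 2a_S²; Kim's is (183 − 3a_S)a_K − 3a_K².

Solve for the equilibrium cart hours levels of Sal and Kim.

Expanding Sal's payoff: 187a_S − 3a_Ka_S − 2a_S².
∂π/∂a_S = 187 − 3a_K − 4a_S = 0, so a_S = 46.75 − 0.75a_K.
Likewise for Kim: a_K = 30.5 − 0.5a_S.
Substituting the second reaction function into the first: a_S = 46.75 − 0.75(30.5 − 0.5a_S), which gives 0.625a_S = 23.875 ⇒ a_S = 38.2.
Then a_K = 30.5 − 0.5·38.2 = 11.4.

38.2, 11.4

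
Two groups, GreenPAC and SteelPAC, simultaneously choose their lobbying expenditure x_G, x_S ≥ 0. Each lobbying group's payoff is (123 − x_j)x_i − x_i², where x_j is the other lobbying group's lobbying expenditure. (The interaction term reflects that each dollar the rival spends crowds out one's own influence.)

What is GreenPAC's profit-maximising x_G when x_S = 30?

46.5

GreenPAC's payoff is (123 − x_S)x_G − x_G².
∂π/∂x_G = 123 − x_S − 2x_G = 0, so x_G = 61.5 − 0.5x_S.
At x_S = 30: x_G = 61.5 − 0.5·30 = 46.5.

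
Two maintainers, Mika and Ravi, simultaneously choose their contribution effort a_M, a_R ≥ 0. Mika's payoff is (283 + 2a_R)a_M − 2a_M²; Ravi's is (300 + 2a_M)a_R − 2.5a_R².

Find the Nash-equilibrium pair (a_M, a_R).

125.9375, 110.375

Expanding Mika's payoff: 283a_M + 2a_Ra_M − 2a_M².
∂π/∂a_M = 283 + 2a_R − 4a_M = 0, so a_M = 70.75 + 0.5a_R.
Likewise for Ravi: a_R = 60 + 0.4a_M.
Substituting the second reaction function into the first: a_M = 70.75 + 0.5(60 + 0.4a_M), which gives 0.8a_M = 100.75 ⇒ a_M = 125.9375.
Then a_R = 60 + 0.4·125.9375 = 110.375.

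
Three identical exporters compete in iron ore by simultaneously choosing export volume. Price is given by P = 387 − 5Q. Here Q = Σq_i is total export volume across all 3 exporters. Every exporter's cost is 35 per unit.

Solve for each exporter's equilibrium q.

A representative exporter's profit is π_i = q_i(387 − 5Q) − 35q_i, with Q = q_i + Σ_{j≠i} q_j.
First-order condition: 352 − 10q_i − 5Σ_{j≠i} q_j = 0.
Imposing symmetry (q_j = q for all j) turns Σ_{j≠i} q_j into 2q, so 352 = 20q and q = 17.6.

17.6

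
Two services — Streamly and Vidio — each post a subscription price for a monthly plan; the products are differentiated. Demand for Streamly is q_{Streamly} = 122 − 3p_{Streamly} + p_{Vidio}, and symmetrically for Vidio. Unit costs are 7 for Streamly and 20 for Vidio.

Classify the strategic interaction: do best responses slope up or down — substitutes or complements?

strategic complements

Streamly's profit: π = (p_{Streamly} − 7)(122 − 3p_{Streamly} + p_{Vidio}).
∂π/∂p_{Streamly} = 143 − 6p_{Streamly} + p_{Vidio} = 0 ⇒ p_{Streamly} = 143/6 + (1/6)p_{Vidio}.
The best-response slope dp_{Streamly}/dp_{Vidio} = 1/6 > 0: the reaction function is upward-sloping, so the choices are strategic complements.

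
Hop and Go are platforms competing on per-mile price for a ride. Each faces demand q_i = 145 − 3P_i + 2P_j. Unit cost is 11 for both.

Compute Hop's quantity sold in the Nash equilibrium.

Hop's profit: π = (P_{Hop} − 11)(145 − 3P_{Hop} + 2P_{Go}).
∂π/∂P_{Hop} = 178 − 6P_{Hop} + 2P_{Go} = 0 ⇒ P_{Hop} = 89/3 + (1/3)P_{Go}.
By symmetry P_{Go} = P_{Hop}; substituting into the reaction function, (2/3)P_{Hop} = 89/3 and P_{Hop} = 44.5.
q_{Hop} = 145 − 3·44.5 + 2·44.5 = 100.5.

100.5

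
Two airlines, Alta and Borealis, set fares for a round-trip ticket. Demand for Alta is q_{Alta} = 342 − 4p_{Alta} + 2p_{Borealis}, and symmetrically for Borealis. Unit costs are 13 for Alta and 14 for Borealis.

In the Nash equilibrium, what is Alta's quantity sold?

Alta's profit: π = (p_{Alta} − 13)(342 − 4p_{Alta} + 2p_{Borealis}).
∂π/∂p_{Alta} = 394 − 8p_{Alta} + 2p_{Borealis} = 0 ⇒ p_{Alta} = 49.25 + 0.25p_{Borealis}.
Similarly p_{Borealis} = 49.75 + 0.25p_{Alta}.
Plugging p_{Borealis} into Alta's best response: p_{Alta} = 49.25 + 0.25(49.75 + 0.25p_{Alta}) ⇒ 0.9375p_{Alta} = 61.6875, so p_{Alta} = 65.8.
Then p_{Borealis} = 49.75 + 0.25·65.8 = 66.2.
q_{Alta} = 342 − 4·65.8 + 2·66.2 = 211.2.

211.2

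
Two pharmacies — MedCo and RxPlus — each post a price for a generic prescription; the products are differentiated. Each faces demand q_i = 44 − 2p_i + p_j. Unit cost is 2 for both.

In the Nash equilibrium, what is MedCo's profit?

MedCo's profit: π = (p_{MedCo} − 2)(44 − 2p_{MedCo} + p_{RxPlus}).
∂π/∂p_{MedCo} = 48 − 4p_{MedCo} + p_{RxPlus} = 0 ⇒ p_{MedCo} = 12 + 0.25p_{RxPlus}.
Setting p_{MedCo} = p_{RxPlus} in the reaction function: p_{MedCo} = 12 + 0.25p_{MedCo}, so p_{MedCo} = 12 / 0.75 = 16.
q_{MedCo} = 44 − 2·16 + 16 = 28.
Profit = (16 − 2)·28 = 392.

392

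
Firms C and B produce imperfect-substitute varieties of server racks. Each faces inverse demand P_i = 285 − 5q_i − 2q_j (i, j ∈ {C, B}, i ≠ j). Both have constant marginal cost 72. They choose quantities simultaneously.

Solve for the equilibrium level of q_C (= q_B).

17.75

Firm C's profit: π = q_C(285 − 5q_C − 2q_B) − 72q_C.
∂π/∂q_C = 213 − 10q_C − 2q_B = 0 ⇒ q_C = 21.3 − 0.2q_B.
Setting q_C = q_B in the reaction function: q_C = 21.3 − 0.2q_C, so q_C = 21.3 / 1.2 = 17.75.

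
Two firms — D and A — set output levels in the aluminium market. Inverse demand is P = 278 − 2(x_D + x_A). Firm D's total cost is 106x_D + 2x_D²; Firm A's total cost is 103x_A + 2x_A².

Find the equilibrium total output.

Firm D's profit: π = x_D(278 − 2(x_D + x_A)) − 106x_D − 2x_D².
∂π/∂x_D = 172 − 8x_D − 2x_A = 0, so x_D = 21.5 − 0.25x_A.
By the same steps for A: x_A = 21.875 − 0.25x_D.
Solving the two reaction functions simultaneously: (1 − (−0.25)(−0.25))x_D = 21.5 − 0.25·21.875, so 0.9375x_D = 513/32 and x_D = 17.1.
Then x_A = 21.875 − 0.25·17.1 = 17.6.
Total output: 17.1 + 17.6 = 34.7.

34.7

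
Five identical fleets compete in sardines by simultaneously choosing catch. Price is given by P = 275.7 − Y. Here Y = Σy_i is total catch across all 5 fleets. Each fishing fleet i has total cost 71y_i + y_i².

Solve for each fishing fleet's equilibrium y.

25.5875

A representative fishing fleet's profit is π_i = y_i(275.7 − Y) − 71y_i − y_i², with Y = y_i + Σ_{j≠i} y_j.
First-order condition: 204.7 − 4y_i − Σ_{j≠i} y_j = 0.
With identical fishing fleets, set every y_j = y: then 204.7 − 4y − 4y = 0, i.e. y = 204.7/8 = 25.5875.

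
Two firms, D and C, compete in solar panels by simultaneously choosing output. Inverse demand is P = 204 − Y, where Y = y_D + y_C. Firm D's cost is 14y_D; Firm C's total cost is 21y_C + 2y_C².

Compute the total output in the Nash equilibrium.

Firm D's profit: π = y_D(204 − (y_D + y_C)) − 14y_D.
∂π/∂y_D = 190 − 2y_D − y_C = 0, so y_D = 95 − 0.5y_C.
For C: ∂π/∂y_C = 183 − 6y_C − y_D = 0 ⇒ y_C = 30.5 − (1/6)y_D.
Plugging y_C into D's best response: y_D = 95 − 0.5(30.5 − (1/6)y_D) ⇒ (11/12)y_D = 79.75, so y_D = 87.
Then y_C = 30.5 − (1/6)·87 = 16.
Total output: 87 + 16 = 103.

103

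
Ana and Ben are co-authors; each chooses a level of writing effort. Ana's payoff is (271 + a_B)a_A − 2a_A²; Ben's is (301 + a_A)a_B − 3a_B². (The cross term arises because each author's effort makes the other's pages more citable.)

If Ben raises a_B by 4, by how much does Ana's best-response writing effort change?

Expanding Ana's payoff: 271a_A + a_Ba_A − 2a_A².
∂π/∂a_A = 271 + a_B − 4a_A = 0, so a_A = 67.75 + 0.25a_B.
The reaction-function slope is 0.25, so a 4-unit rise in a_B moves a_A by 0.25 × 4 = 1. Ana's best response rises — the actions are strategic complements.

1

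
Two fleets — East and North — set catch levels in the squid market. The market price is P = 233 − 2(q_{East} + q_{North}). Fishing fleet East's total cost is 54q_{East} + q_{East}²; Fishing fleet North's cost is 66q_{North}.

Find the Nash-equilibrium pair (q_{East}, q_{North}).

19.1, 32.2

Fishing fleet East's profit: π = q_{East}(233 − 2(q_{East} + q_{North})) − 54q_{East} − q_{East}².
∂π/∂q_{East} = 179 − 6q_{East} − 2q_{North} = 0, so q_{East} = 179/6 − (1/3)q_{North}.
For North: ∂π/∂q_{North} = 167 − 4q_{North} − 2q_{East} = 0 ⇒ q_{North} = 41.75 − 0.5q_{East}.
Solving the two reaction functions simultaneously: (1 − (−1/3)(−0.5))q_{East} = 179/6 − (1/3)·41.75, so (5/6)q_{East} = 191/12 and q_{East} = 19.1.
Then q_{North} = 41.75 − 0.5·19.1 = 32.2.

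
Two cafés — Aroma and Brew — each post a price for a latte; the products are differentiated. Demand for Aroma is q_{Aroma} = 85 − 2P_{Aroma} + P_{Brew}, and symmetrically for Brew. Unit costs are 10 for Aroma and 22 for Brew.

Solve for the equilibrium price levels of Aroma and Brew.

36.6, 41.4

Aroma's profit: π = (P_{Aroma} − 10)(85 − 2P_{Aroma} + P_{Brew}).
∂π/∂P_{Aroma} = 105 − 4P_{Aroma} + P_{Brew} = 0 ⇒ P_{Aroma} = 26.25 + 0.25P_{Brew}.
Similarly P_{Brew} = 32.25 + 0.25P_{Aroma}.
Substituting the second reaction function into the first: P_{Aroma} = 26.25 + 0.25(32.25 + 0.25P_{Aroma}), which gives 0.9375P_{Aroma} = 34.3125 ⇒ P_{Aroma} = 36.6.
Then P_{Brew} = 32.25 + 0.25·36.6 = 41.4.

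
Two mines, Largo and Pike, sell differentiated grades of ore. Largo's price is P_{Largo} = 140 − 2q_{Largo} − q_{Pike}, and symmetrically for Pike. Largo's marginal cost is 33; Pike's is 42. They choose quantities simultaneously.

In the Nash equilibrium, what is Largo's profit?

968

Mine Largo's profit: π = q_{Largo}(140 − 2q_{Largo} − q_{Pike}) − 33q_{Largo}.
∂π/∂q_{Largo} = 107 − 4q_{Largo} − q_{Pike} = 0 ⇒ q_{Largo} = 26.75 − 0.25q_{Pike}.
Similarly q_{Pike} = 24.5 − 0.25q_{Largo}.
Solving the two reaction functions simultaneously: (1 − (−0.25)(−0.25))q_{Largo} = 26.75 − 0.25·24.5, so 0.9375q_{Largo} = 20.625 and q_{Largo} = 22.
Then q_{Pike} = 24.5 − 0.25·22 = 19.
P_{Largo} = 140 − 2·22 − 19 = 77.
Profit = (77 − 33)·22 = 968.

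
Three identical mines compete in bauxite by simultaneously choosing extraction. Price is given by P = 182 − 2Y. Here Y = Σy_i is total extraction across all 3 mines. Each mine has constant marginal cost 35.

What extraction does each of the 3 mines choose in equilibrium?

18.375

A representative mine's profit is π_i = y_i(182 − 2Y) − 35y_i, with Y = y_i + Σ_{j≠i} y_j.
First-order condition: 147 − 4y_i − 2Σ_{j≠i} y_j = 0.
Imposing symmetry (y_j = y for all j) turns Σ_{j≠i} y_j into 2y, so 147 = 8y and y = 18.375.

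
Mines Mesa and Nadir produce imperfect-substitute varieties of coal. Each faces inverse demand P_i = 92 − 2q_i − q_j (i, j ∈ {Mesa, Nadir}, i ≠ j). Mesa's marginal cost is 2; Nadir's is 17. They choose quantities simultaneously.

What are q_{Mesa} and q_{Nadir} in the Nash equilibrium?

Mine Mesa's profit: π = q_{Mesa}(92 − 2q_{Mesa} − q_{Nadir}) − 2q_{Mesa}.
∂π/∂q_{Mesa} = 90 − 4q_{Mesa} − q_{Nadir} = 0 ⇒ q_{Mesa} = 22.5 − 0.25q_{Nadir}.
Similarly q_{Nadir} = 18.75 − 0.25q_{Mesa}.
Solving the two reaction functions simultaneously: (1 − (−0.25)(−0.25))q_{Mesa} = 22.5 − 0.25·18.75, so 0.9375q_{Mesa} = 17.8125 and q_{Mesa} = 19.
Then q_{Nadir} = 18.75 − 0.25·19 = 14.

19, 14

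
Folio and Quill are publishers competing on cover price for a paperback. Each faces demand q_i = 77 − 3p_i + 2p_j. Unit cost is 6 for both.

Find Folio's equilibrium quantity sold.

Folio's profit: π = (p_{Folio} − 6)(77 − 3p_{Folio} + 2p_{Quill}).
∂π/∂p_{Folio} = 95 − 6p_{Folio} + 2p_{Quill} = 0 ⇒ p_{Folio} = 95/6 + (1/3)p_{Quill}.
The game is symmetric, so in equilibrium p_{Quill} = p_{Folio}: the reaction function gives (2/3)p_{Folio} = 95/6, hence p_{Folio} = 23.75.
q_{Folio} = 77 − 3·23.75 + 2·23.75 = 53.25.

53.25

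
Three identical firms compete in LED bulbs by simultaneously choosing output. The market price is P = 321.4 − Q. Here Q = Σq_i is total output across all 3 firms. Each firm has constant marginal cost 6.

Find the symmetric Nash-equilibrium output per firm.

A representative firm's profit is π_i = q_i(321.4 − Q) − 6q_i, with Q = q_i + Σ_{j≠i} q_j.
First-order condition: 315.4 − 2q_i − Σ_{j≠i} q_j = 0.
With identical firms, set every q_j = q: then 315.4 − 2q − 2q = 0, i.e. q = 315.4/4 = 78.85.

78.85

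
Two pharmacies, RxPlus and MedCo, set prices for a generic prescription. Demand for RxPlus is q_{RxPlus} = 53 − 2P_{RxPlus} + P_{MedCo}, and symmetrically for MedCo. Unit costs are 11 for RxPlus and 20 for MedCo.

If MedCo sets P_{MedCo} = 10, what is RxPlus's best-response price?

RxPlus's profit: π = (P_{RxPlus} − 11)(53 − 2P_{RxPlus} + P_{MedCo}).
∂π/∂P_{RxPlus} = 75 − 4P_{RxPlus} + P_{MedCo} = 0 ⇒ P_{RxPlus} = 18.75 + 0.25P_{MedCo}.
At P_{MedCo} = 10: P_{RxPlus} = 18.75 + 0.25·10 = 21.25.

21.25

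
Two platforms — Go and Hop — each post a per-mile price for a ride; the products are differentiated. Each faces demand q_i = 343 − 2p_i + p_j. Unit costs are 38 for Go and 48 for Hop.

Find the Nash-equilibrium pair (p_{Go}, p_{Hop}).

Go's profit: π = (p_{Go} − 38)(343 − 2p_{Go} + p_{Hop}).
∂π/∂p_{Go} = 419 − 4p_{Go} + p_{Hop} = 0 ⇒ p_{Go} = 104.75 + 0.25p_{Hop}.
Similarly p_{Hop} = 109.75 + 0.25p_{Go}.
Solving the two reaction functions simultaneously: (1 − (0.25)(0.25))p_{Go} = 104.75 + 0.25·109.75, so 0.9375p_{Go} = 132.1875 and p_{Go} = 141.
Then p_{Hop} = 109.75 + 0.25·141 = 145.

141, 145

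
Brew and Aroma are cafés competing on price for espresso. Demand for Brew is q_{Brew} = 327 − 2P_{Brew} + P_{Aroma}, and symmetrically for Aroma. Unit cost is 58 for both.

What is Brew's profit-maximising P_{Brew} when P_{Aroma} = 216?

164.75

Brew's profit: π = (P_{Brew} − 58)(327 − 2P_{Brew} + P_{Aroma}).
∂π/∂P_{Brew} = 443 − 4P_{Brew} + P_{Aroma} = 0 ⇒ P_{Brew} = 110.75 + 0.25P_{Aroma}.
At P_{Aroma} = 216: P_{Brew} = 110.75 + 0.25·216 = 164.75.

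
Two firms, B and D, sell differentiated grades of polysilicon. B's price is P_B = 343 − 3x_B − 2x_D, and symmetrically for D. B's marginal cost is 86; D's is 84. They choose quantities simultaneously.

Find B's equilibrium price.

Firm B's profit: π = x_B(343 − 3x_B − 2x_D) − 86x_B.
∂π/∂x_B = 257 − 6x_B − 2x_D = 0 ⇒ x_B = 257/6 − (1/3)x_D.
Similarly x_D = 259/6 − (1/3)x_B.
Solving the two reaction functions simultaneously: (1 − (−1/3)(−1/3))x_B = 257/6 − (1/3)·(259/6), so (8/9)x_B = 256/9 and x_B = 32.
Then x_D = 259/6 − (1/3)·32 = 32.5.
P_B = 343 − 3·32 − 2·32.5 = 182.

182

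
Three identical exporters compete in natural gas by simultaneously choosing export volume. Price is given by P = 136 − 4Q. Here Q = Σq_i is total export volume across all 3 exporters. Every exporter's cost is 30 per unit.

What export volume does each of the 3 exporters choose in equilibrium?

6.625

A representative exporter's profit is π_i = q_i(136 − 4Q) − 30q_i, with Q = q_i + Σ_{j≠i} q_j.
First-order condition: 106 − 8q_i − 4Σ_{j≠i} q_j = 0.
Imposing symmetry (q_j = q for all j) turns Σ_{j≠i} q_j into 2q, so 106 = 16q and q = 6.625.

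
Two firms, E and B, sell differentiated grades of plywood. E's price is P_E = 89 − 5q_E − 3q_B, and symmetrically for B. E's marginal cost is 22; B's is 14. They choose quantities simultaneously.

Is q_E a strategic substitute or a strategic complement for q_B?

Firm E's profit: π = q_E(89 − 5q_E − 3q_B) − 22q_E.
∂π/∂q_E = 67 − 10q_E − 3q_B = 0 ⇒ q_E = 6.7 − 0.3q_B.
The best-response slope dq_E/dq_B = −0.3 < 0: the reaction function is downward-sloping, so the choices are strategic substitutes.

strategic substitutes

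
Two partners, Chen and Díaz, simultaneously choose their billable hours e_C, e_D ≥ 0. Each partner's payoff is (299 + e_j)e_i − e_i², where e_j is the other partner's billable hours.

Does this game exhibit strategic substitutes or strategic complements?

strategic complements

Chen's payoff is (299 + e_D)e_C − e_C².
∂π/∂e_C = 299 + e_D − 2e_C = 0, so e_C = 149.5 + 0.5e_D.
The best-response slope de_C/de_D = 0.5 > 0: the reaction function is upward-sloping, so the choices are strategic complements.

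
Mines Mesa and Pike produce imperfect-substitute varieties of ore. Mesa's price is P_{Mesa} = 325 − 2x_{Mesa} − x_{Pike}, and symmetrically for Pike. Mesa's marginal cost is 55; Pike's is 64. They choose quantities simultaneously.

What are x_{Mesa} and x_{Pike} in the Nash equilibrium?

Mine Mesa's profit: π = x_{Mesa}(325 − 2x_{Mesa} − x_{Pike}) − 55x_{Mesa}.
∂π/∂x_{Mesa} = 270 − 4x_{Mesa} − x_{Pike} = 0 ⇒ x_{Mesa} = 67.5 − 0.25x_{Pike}.
Similarly x_{Pike} = 65.25 − 0.25x_{Mesa}.
Solving the two reaction functions simultaneously: (1 − (−0.25)(−0.25))x_{Mesa} = 67.5 − 0.25·65.25, so 0.9375x_{Mesa} = 51.1875 and x_{Mesa} = 54.6.
Then x_{Pike} = 65.25 − 0.25·54.6 = 51.6.

54.6, 51.6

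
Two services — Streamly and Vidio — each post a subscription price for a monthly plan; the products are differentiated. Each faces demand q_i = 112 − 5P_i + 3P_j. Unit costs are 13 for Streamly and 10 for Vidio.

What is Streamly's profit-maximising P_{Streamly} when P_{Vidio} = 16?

22.5

Streamly's profit: π = (P_{Streamly} − 13)(112 − 5P_{Streamly} + 3P_{Vidio}).
∂π/∂P_{Streamly} = 177 − 10P_{Streamly} + 3P_{Vidio} = 0 ⇒ P_{Streamly} = 17.7 + 0.3P_{Vidio}.
At P_{Vidio} = 16: P_{Streamly} = 17.7 + 0.3·16 = 22.5.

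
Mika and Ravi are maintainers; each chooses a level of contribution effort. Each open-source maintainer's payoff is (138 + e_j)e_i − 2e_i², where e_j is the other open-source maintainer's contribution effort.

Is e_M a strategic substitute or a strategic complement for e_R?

strategic complements

Mika's payoff is (138 + e_R)e_M − 2e_M².
∂π/∂e_M = 138 + e_R − 4e_M = 0, so e_M = 34.5 + 0.25e_R.
The best-response slope de_M/de_R = 0.25 > 0: the reaction function is upward-sloping, so the choices are strategic complements.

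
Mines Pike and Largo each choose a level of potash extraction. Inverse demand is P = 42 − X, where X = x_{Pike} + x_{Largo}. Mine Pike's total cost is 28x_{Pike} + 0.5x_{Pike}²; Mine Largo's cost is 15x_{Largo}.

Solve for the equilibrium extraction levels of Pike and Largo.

Mine Pike's profit: π = x_{Pike}(42 − (x_{Pike} + x_{Largo})) − 28x_{Pike} − 0.5x_{Pike}².
∂π/∂x_{Pike} = 14 − 3x_{Pike} − x_{Largo} = 0, so x_{Pike} = 14/3 − (1/3)x_{Largo}.
For Largo: ∂π/∂x_{Largo} = 27 − 2x_{Largo} − x_{Pike} = 0 ⇒ x_{Largo} = 13.5 − 0.5x_{Pike}.
Solving the two reaction functions simultaneously: (1 − (−1/3)(−0.5))x_{Pike} = 14/3 − (1/3)·13.5, so (5/6)x_{Pike} = 1/6 and x_{Pike} = 0.2.
Then x_{Largo} = 13.5 − 0.5·0.2 = 13.4.

0.2, 13.4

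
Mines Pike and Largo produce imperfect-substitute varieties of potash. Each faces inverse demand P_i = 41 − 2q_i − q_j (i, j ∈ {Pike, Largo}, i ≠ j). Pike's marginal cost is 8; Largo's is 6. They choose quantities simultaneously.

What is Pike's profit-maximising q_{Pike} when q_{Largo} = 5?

7

Mine Pike's profit: π = q_{Pike}(41 − 2q_{Pike} − q_{Largo}) − 8q_{Pike}.
∂π/∂q_{Pike} = 33 − 4q_{Pike} − q_{Largo} = 0 ⇒ q_{Pike} = 8.25 − 0.25q_{Largo}.
At q_{Largo} = 5: q_{Pike} = 8.25 − 0.25·5 = 7.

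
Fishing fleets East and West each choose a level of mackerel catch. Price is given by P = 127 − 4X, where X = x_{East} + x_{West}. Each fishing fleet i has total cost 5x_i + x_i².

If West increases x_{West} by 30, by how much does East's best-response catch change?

Fishing fleet East's profit: π = x_{East}(127 − 4(x_{East} + x_{West})) − 5x_{East} − x_{East}².
∂π/∂x_{East} = 122 − 10x_{East} − 4x_{West} = 0, so x_{East} = 12.2 − 0.4x_{West}.
The reaction-function slope is −0.4, so a 30-unit rise in x_{West} moves x_{East} by −0.4 × 30 = −12. East's best response falls — the actions are strategic substitutes.

-12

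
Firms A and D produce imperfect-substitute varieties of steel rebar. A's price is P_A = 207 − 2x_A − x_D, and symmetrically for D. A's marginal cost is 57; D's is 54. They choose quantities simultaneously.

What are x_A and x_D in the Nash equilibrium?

Firm A's profit: π = x_A(207 − 2x_A − x_D) − 57x_A.
∂π/∂x_A = 150 − 4x_A − x_D = 0 ⇒ x_A = 37.5 − 0.25x_D.
Similarly x_D = 38.25 − 0.25x_A.
Plugging x_D into A's best response: x_A = 37.5 − 0.25(38.25 − 0.25x_A) ⇒ 0.9375x_A = 27.9375, so x_A = 29.8.
Then x_D = 38.25 − 0.25·29.8 = 30.8.

29.8, 30.8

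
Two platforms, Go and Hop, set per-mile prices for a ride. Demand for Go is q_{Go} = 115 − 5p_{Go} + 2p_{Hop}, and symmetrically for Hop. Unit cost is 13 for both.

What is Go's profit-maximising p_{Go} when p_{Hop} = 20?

22

Go's profit: π = (p_{Go} − 13)(115 − 5p_{Go} + 2p_{Hop}).
∂π/∂p_{Go} = 180 − 10p_{Go} + 2p_{Hop} = 0 ⇒ p_{Go} = 18 + 0.2p_{Hop}.
At p_{Hop} = 20: p_{Go} = 18 + 0.2·20 = 22.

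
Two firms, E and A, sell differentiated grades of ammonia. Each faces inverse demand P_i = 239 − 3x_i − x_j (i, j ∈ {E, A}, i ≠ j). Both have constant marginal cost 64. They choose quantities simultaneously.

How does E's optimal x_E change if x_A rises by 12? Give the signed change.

Firm E's profit: π = x_E(239 − 3x_E − x_A) − 64x_E.
∂π/∂x_E = 175 − 6x_E − x_A = 0 ⇒ x_E = 175/6 − (1/6)x_A.
The reaction-function slope is −1/6, so a 12-unit rise in x_A moves x_E by −1/6 × 12 = −2. E's best response falls — the actions are strategic substitutes.

-2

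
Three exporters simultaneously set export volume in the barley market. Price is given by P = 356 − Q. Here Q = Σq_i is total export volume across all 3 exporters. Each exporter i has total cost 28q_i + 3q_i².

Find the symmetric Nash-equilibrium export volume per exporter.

32.8

A representative exporter's profit is π_i = q_i(356 − Q) − 28q_i − 3q_i², with Q = q_i + Σ_{j≠i} q_j.
First-order condition: 328 − 8q_i − Σ_{j≠i} q_j = 0.
In a symmetric equilibrium every exporter chooses the same q, so Σ_{j≠i} q_j = 2q. The condition becomes 328 − 10q = 0, giving q = 328/10 = 32.8.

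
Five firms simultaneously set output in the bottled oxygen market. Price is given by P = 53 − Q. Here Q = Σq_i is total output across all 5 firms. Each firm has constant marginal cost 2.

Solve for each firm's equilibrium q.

A representative firm's profit is π_i = q_i(53 − Q) − 2q_i, with Q = q_i + Σ_{j≠i} q_j.
First-order condition: 51 − 2q_i − Σ_{j≠i} q_j = 0.
In a symmetric equilibrium every firm chooses the same q, so Σ_{j≠i} q_j = 4q. The condition becomes 51 − 6q = 0, giving q = 51/6 = 8.5.

8.5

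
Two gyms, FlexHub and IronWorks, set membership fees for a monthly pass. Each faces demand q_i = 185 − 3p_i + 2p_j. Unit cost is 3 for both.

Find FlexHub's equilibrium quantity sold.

FlexHub's profit: π = (p_{FlexHub} − 3)(185 − 3p_{FlexHub} + 2p_{IronWorks}).
∂π/∂p_{FlexHub} = 194 − 6p_{FlexHub} + 2p_{IronWorks} = 0 ⇒ p_{FlexHub} = 97/3 + (1/3)p_{IronWorks}.
By symmetry p_{IronWorks} = p_{FlexHub}; substituting into the reaction function, (2/3)p_{FlexHub} = 97/3 and p_{FlexHub} = 48.5.
q_{FlexHub} = 185 − 3·48.5 + 2·48.5 = 136.5.

136.5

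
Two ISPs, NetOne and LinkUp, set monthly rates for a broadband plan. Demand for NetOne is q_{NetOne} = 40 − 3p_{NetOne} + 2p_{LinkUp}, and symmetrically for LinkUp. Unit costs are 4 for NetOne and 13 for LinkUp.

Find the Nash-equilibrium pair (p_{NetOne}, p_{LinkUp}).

14.6875, 18.0625

NetOne's profit: π = (p_{NetOne} − 4)(40 − 3p_{NetOne} + 2p_{LinkUp}).
∂π/∂p_{NetOne} = 52 − 6p_{NetOne} + 2p_{LinkUp} = 0 ⇒ p_{NetOne} = 26/3 + (1/3)p_{LinkUp}.
Similarly p_{LinkUp} = 79/6 + (1/3)p_{NetOne}.
Substituting the second reaction function into the first: p_{NetOne} = 26/3 + (1/3)(79/6 + (1/3)p_{NetOne}), which gives (8/9)p_{NetOne} = 235/18 ⇒ p_{NetOne} = 14.6875.
Then p_{LinkUp} = 79/6 + (1/3)·14.6875 = 18.0625.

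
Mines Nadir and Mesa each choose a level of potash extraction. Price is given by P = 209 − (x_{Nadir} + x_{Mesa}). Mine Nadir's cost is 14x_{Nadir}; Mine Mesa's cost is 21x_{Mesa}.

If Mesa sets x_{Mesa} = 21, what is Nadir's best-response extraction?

87

Mine Nadir's profit: π = x_{Nadir}(209 − (x_{Nadir} + x_{Mesa})) − 14x_{Nadir}.
∂π/∂x_{Nadir} = 195 − 2x_{Nadir} − x_{Mesa} = 0, so x_{Nadir} = 97.5 − 0.5x_{Mesa}.
At x_{Mesa} = 21: x_{Nadir} = 97.5 − 0.5·21 = 87.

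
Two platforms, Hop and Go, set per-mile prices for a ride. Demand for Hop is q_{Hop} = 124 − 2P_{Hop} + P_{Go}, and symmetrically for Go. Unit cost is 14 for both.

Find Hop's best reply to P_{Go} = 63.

53.75

Hop's profit: π = (P_{Hop} − 14)(124 − 2P_{Hop} + P_{Go}).
∂π/∂P_{Hop} = 152 − 4P_{Hop} + P_{Go} = 0 ⇒ P_{Hop} = 38 + 0.25P_{Go}.
At P_{Go} = 63: P_{Hop} = 38 + 0.25·63 = 53.75.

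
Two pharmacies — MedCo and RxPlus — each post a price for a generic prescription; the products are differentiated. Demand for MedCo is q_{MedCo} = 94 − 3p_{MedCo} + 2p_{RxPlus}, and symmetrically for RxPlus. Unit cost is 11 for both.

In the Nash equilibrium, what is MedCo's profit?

1291.6875

MedCo's profit: π = (p_{MedCo} − 11)(94 − 3p_{MedCo} + 2p_{RxPlus}).
∂π/∂p_{MedCo} = 127 − 6p_{MedCo} + 2p_{RxPlus} = 0 ⇒ p_{MedCo} = 127/6 + (1/3)p_{RxPlus}.
The game is symmetric, so in equilibrium p_{RxPlus} = p_{MedCo}: the reaction function gives (2/3)p_{MedCo} = 127/6, hence p_{MedCo} = 31.75.
q_{MedCo} = 94 − 3·31.75 + 2·31.75 = 62.25.
Profit = (31.75 − 11)·62.25 = 1291.6875.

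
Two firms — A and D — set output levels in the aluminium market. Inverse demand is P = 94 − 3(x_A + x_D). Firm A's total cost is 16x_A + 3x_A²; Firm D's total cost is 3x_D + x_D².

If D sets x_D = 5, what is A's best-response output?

Firm A's profit: π = x_A(94 − 3(x_A + x_D)) − 16x_A − 3x_A².
∂π/∂x_A = 78 − 12x_A − 3x_D = 0, so x_A = 6.5 − 0.25x_D.
At x_D = 5: x_A = 6.5 − 0.25·5 = 5.25.

5.25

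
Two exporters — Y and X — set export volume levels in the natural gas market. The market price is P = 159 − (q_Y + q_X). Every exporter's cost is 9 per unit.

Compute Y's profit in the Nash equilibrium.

2500

Exporter Y's profit: π = q_Y(159 − (q_Y + q_X)) − 9q_Y.
∂π/∂q_Y = 150 − 2q_Y − q_X = 0, so q_Y = 75 − 0.5q_X.
The game is symmetric, so in equilibrium q_X = q_Y: the reaction function gives 1.5q_Y = 75, hence q_Y = 50.
Price P = 159 − 100 = 59.
Y's profit: (59 − 9)·50 = 2500.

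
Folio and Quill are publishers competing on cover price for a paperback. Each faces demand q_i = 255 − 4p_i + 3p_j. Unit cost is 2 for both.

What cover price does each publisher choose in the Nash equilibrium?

Folio's profit: π = (p_{Folio} − 2)(255 − 4p_{Folio} + 3p_{Quill}).
∂π/∂p_{Folio} = 263 − 8p_{Folio} + 3p_{Quill} = 0 ⇒ p_{Folio} = 32.875 + 0.375p_{Quill}.
The game is symmetric, so in equilibrium p_{Quill} = p_{Folio}: the reaction function gives 0.625p_{Folio} = 32.875, hence p_{Folio} = 52.6.

52.6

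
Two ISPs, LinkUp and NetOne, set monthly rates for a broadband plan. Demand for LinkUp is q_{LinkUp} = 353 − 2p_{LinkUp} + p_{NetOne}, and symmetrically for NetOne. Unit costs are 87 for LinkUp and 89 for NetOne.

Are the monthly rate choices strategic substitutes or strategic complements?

strategic complements

LinkUp's profit: π = (p_{LinkUp} − 87)(353 − 2p_{LinkUp} + p_{NetOne}).
∂π/∂p_{LinkUp} = 527 − 4p_{LinkUp} + p_{NetOne} = 0 ⇒ p_{LinkUp} = 131.75 + 0.25p_{NetOne}.
The best-response slope dp_{LinkUp}/dp_{NetOne} = 0.25 > 0: the reaction function is upward-sloping, so the choices are strategic complements.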